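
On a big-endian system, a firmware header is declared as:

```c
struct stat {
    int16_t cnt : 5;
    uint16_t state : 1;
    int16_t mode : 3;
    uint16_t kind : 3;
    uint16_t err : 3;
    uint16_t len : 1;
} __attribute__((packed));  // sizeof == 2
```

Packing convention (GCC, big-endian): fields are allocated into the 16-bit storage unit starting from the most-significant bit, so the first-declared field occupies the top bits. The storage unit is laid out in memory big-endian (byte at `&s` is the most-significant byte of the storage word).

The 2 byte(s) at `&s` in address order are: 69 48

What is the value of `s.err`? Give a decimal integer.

[0]=0x69 [1]=0x48 (big-endian) → word 0x6948
cnt [11+:5] = (word>>11) & 0x1f = 13
state [10+:1] = (word>>10) & 0x1 = 0
mode [7+:3] = (word>>7) & 0x7 = 2
kind [4+:3] = (word>>4) & 0x7 = 4
err [1+:3] = (word>>1) & 0x7 = 4  ←
len [0+:1] = (word>>0) & 0x1 = 0

4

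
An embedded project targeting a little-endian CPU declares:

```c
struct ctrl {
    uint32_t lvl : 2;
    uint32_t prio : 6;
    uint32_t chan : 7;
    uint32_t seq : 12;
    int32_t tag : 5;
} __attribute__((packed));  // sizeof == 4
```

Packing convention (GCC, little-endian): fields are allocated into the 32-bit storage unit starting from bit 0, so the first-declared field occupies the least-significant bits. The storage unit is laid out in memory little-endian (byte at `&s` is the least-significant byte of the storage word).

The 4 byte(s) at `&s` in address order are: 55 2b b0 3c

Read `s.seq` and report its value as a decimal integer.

[0]=0x55 [1]=0x2b [2]=0xb0 [3]=0x3c (little-endian) → word 0x3cb02b55
lvl [0+:2] = (word>>0) & 0x3 = 1
prio [2+:6] = (word>>2) & 0x3f = 21
chan [8+:7] = (word>>8) & 0x7f = 43
seq [15+:12] = (word>>15) & 0xfff = 2400  ←
tag [27+:5] = (word>>27) & 0x1f = 7

2400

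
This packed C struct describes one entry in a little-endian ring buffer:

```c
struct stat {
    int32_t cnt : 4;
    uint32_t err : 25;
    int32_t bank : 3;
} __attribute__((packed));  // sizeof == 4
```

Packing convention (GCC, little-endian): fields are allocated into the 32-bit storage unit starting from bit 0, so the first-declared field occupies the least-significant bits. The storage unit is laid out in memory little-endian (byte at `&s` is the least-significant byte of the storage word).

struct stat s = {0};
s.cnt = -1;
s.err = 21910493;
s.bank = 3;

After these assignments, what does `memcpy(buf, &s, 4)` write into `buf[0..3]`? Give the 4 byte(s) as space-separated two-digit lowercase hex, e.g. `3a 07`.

cnt (4b) val=-1 bits=0xf at bit 0: 0x0000000f
err (25b) val=21910493 bits=0x14e53dd at bit 4: 0x14e53ddf
bank (3b) val=3 bits=0x3 at bit 29: 0x74e53ddf
word = 0x74e53ddf → little-endian bytes:
  [0]=0xdf  [1]=0x3d  [2]=0xe5  [3]=0x74

df 3d e5 74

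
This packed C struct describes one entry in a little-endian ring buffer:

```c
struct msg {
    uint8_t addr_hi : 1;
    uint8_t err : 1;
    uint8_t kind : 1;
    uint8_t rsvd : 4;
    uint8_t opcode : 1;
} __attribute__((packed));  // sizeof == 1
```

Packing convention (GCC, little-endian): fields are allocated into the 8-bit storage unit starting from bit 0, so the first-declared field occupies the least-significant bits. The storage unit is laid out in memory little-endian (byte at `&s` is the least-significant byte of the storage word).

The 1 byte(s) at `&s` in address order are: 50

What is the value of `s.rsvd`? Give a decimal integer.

10

[0]=0x50 (little-endian) → word 0x50
addr_hi:1 @ bit 0 → (0x50>>0)&0x1 = 0x0
err:1 @ bit 1 → (0x50>>1)&0x1 = 0x0
kind:1 @ bit 2 → (0x50>>2)&0x1 = 0x0
rsvd:4 @ bit 3 → (0x50>>3)&0xf = 0xa  ←
opcode:1 @ bit 7 → (0x50>>7)&0x1 = 0x0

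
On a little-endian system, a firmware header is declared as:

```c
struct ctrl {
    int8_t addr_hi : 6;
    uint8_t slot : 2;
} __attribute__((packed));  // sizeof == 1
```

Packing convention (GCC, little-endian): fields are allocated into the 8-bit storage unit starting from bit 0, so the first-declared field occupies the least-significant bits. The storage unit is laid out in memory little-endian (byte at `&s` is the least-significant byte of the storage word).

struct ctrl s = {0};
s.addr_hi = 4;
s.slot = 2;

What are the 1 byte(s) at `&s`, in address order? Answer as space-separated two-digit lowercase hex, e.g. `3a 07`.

addr_hi (6b) val=4 bits=0x4 at bit 0: 0x04
slot (2b) val=2 bits=0x2 at bit 6: 0x84
word = 0x84 → little-endian bytes:
  [0]=0x84

84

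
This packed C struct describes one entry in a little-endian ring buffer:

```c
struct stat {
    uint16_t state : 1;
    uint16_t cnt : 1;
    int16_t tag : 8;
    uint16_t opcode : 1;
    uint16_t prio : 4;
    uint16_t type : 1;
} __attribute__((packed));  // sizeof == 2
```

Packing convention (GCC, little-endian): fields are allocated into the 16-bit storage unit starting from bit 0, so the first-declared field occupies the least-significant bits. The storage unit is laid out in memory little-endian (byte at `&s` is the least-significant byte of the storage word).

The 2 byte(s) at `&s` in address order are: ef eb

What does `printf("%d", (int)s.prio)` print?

[0]=0xef [1]=0xeb (little-endian) → word 0xebef
state [0+:1] = (word>>0) & 0x1 = 1
cnt [1+:1] = (word>>1) & 0x1 = 1
tag [2+:8] = (word>>2) & 0xff = 251
opcode [10+:1] = (word>>10) & 0x1 = 0
prio [11+:4] = (word>>11) & 0xf = 13  ←
type [15+:1] = (word>>15) & 0x1 = 1

13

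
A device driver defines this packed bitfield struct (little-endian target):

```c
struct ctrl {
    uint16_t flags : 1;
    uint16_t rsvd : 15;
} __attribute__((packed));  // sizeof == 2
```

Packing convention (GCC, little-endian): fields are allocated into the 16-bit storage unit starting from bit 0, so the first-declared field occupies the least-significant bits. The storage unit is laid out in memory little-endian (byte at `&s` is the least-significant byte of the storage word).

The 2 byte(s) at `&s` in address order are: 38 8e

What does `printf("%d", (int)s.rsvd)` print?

18204

[0]=0x38 [1]=0x8e (little-endian) → word 0x8e38
flags [0+:1] = (word>>0) & 0x1 = 0
rsvd [1+:15] = (word>>1) & 0x7fff = 18204  ←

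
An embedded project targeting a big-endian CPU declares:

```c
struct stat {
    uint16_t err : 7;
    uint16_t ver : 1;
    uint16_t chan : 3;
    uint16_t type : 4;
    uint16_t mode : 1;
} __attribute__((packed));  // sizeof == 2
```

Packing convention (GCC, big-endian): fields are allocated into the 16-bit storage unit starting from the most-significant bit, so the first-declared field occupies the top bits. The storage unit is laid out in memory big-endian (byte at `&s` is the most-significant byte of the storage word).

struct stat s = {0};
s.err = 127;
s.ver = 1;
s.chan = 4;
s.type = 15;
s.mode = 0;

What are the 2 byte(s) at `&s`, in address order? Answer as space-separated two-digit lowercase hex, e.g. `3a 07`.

ff 9e

err (7b) val=127 bits=0x7f at bit 9: 0xfe00
ver (1b) val=1 bits=0x1 at bit 8: 0xff00
chan (3b) val=4 bits=0x4 at bit 5: 0xff80
type (4b) val=15 bits=0xf at bit 1: 0xff9e
mode (1b) val=0 bits=0x0 at bit 0: 0xff9e
word = 0xff9e → big-endian bytes:
  [0]=0xff  [1]=0x9e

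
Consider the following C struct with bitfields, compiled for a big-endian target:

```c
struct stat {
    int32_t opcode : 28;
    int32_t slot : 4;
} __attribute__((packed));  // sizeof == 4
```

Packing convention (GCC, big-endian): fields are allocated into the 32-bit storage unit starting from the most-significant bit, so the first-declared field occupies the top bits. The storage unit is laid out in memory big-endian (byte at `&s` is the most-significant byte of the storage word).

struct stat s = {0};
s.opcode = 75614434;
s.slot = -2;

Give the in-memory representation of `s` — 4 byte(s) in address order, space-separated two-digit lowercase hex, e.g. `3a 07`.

opcode (28b) val=75614434 bits=0x481c8e2 at bit 4: 0x481c8e20
slot (4b) val=-2 bits=0xe at bit 0: 0x481c8e2e
word = 0x481c8e2e → big-endian bytes:
  [0]=0x48  [1]=0x1c  [2]=0x8e  [3]=0x2e

48 1c 8e 2e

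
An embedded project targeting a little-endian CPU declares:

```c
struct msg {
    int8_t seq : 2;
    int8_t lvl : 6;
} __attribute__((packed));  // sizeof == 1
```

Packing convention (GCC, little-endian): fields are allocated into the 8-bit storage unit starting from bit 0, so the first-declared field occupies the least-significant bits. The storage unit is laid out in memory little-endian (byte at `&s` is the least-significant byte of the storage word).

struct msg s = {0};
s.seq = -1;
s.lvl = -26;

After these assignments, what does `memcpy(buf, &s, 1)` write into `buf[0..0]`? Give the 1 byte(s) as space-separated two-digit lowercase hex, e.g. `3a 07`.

[0+:2] seq=-1 & 0x3 = 0x3; word=0x03
[2+:6] lvl=-26 & 0x3f = 0x26; word=0x9b
word = 0x9b → little-endian bytes:
  [0]=0x9b

9b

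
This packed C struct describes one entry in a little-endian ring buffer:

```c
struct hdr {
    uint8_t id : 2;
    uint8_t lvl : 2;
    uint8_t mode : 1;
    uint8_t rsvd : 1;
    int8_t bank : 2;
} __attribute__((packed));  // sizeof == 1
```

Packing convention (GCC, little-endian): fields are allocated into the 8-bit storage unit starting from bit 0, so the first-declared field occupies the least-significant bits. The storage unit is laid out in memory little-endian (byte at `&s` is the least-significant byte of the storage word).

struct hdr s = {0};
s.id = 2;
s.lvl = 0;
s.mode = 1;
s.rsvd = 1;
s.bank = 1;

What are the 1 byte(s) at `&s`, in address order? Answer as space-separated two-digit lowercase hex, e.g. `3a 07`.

[0+:2] id=2 & 0x3 = 0x2; word=0x02
[2+:2] lvl=0 & 0x3 = 0x0; word=0x02
[4+:1] mode=1 & 0x1 = 0x1; word=0x12
[5+:1] rsvd=1 & 0x1 = 0x1; word=0x32
[6+:2] bank=1 & 0x3 = 0x1; word=0x72
word = 0x72 → little-endian bytes:
  [0]=0x72

72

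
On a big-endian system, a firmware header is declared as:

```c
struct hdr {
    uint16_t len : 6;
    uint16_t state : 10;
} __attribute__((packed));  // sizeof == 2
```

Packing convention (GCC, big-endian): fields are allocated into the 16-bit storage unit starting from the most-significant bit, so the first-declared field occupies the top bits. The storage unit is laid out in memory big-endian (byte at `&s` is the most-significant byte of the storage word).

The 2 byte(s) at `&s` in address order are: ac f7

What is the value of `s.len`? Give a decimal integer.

[0]=0xac [1]=0xf7 (big-endian) → word 0xacf7
len:6 @ bit 10 → (0xacf7>>10)&0x3f = 0x2b  ←
state:10 @ bit 0 → (0xacf7>>0)&0x3ff = 0xf7

43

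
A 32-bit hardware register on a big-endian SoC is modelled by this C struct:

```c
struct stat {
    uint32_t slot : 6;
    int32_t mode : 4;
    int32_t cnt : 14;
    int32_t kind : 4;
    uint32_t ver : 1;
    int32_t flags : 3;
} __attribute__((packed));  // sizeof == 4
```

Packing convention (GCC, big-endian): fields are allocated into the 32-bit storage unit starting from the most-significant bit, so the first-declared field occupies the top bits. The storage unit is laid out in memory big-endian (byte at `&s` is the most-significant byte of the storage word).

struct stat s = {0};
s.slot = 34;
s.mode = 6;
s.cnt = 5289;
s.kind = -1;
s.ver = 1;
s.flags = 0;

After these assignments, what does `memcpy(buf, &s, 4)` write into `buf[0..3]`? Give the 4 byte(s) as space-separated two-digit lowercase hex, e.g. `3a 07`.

89 94 a9 f8

[26+:6] slot=34 & 0x3f = 0x22; word=0x88000000
[22+:4] mode=6 & 0xf = 0x6; word=0x89800000
[8+:14] cnt=5289 & 0x3fff = 0x14a9; word=0x8994a900
[4+:4] kind=-1 & 0xf = 0xf; word=0x8994a9f0
[3+:1] ver=1 & 0x1 = 0x1; word=0x8994a9f8
[0+:3] flags=0 & 0x7 = 0x0; word=0x8994a9f8
word = 0x8994a9f8 → big-endian bytes:
  [0]=0x89  [1]=0x94  [2]=0xa9  [3]=0xf8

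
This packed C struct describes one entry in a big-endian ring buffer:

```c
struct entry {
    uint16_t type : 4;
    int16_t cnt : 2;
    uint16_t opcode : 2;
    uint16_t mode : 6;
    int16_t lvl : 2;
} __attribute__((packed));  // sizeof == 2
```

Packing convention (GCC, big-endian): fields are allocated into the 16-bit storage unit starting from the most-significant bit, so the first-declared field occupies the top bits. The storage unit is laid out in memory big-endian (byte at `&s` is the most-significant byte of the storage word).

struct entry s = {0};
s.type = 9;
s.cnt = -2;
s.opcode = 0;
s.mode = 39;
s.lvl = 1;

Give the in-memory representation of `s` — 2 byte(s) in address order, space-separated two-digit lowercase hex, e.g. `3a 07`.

98 9d

type (4b) val=9 bits=0x9 at bit 12: 0x9000
cnt (2b) val=-2 bits=0x2 at bit 10: 0x9800
opcode (2b) val=0 bits=0x0 at bit 8: 0x9800
mode (6b) val=39 bits=0x27 at bit 2: 0x989c
lvl (2b) val=1 bits=0x1 at bit 0: 0x989d
word = 0x989d → big-endian bytes:
  [0]=0x98  [1]=0x9d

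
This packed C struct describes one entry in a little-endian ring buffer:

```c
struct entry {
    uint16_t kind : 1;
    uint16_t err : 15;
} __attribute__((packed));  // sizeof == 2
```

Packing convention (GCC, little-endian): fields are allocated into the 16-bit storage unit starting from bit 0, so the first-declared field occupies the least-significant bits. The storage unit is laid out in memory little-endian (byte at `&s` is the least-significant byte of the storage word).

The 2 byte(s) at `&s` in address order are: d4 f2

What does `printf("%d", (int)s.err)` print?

[0]=0xd4 [1]=0xf2 (little-endian) → word 0xf2d4
kind [0+:1] = (word>>0) & 0x1 = 0
err [1+:15] = (word>>1) & 0x7fff = 31082  ←

31082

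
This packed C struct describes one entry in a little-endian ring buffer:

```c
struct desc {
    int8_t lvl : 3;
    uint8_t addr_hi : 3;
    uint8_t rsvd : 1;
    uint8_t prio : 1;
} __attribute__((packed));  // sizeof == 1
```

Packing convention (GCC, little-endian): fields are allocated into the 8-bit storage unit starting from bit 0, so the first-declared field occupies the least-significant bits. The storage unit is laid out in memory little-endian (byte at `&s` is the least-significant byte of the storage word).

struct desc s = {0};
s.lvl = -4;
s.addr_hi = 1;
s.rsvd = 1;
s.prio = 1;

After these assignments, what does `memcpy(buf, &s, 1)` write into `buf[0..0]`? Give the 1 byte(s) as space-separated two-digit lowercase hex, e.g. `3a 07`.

cc

lvl:3 = -4 → 0x4 << 0 → word 0x04
addr_hi:3 = 1 → 0x1 << 3 → word 0x0c
rsvd:1 = 1 → 0x1 << 6 → word 0x4c
prio:1 = 1 → 0x1 << 7 → word 0xcc
word = 0xcc → little-endian bytes:
  [0]=0xcc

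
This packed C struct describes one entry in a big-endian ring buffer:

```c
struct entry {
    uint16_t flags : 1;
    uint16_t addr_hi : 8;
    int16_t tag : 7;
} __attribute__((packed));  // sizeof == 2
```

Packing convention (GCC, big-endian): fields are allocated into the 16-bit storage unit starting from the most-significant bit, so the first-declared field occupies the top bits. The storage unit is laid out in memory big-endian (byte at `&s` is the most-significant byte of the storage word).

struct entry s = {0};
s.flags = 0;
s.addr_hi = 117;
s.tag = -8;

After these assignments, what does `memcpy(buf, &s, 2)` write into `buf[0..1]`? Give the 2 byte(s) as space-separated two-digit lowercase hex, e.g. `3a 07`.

3a f8

flags:1 = 0 → 0x0 << 15 → word 0x0000
addr_hi:8 = 117 → 0x75 << 7 → word 0x3a80
tag:7 = -8 → 0x78 << 0 → word 0x3af8
word = 0x3af8 → big-endian bytes:
  [0]=0x3a  [1]=0xf8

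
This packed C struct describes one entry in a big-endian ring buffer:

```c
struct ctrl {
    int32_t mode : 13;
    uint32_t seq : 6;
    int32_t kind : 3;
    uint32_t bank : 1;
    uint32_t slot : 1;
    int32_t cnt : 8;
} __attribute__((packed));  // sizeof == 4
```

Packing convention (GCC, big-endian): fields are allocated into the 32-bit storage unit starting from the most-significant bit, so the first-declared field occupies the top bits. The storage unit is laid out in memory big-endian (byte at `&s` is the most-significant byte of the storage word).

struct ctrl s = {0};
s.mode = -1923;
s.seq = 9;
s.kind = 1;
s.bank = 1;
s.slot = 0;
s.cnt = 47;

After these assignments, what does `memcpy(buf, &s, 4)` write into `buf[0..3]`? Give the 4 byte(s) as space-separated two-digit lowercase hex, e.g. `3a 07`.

mode:13 = -1923 → 0x187d << 19 → word 0xc3e80000
seq:6 = 9 → 0x9 << 13 → word 0xc3e92000
kind:3 = 1 → 0x1 << 10 → word 0xc3e92400
bank:1 = 1 → 0x1 << 9 → word 0xc3e92600
slot:1 = 0 → 0x0 << 8 → word 0xc3e92600
cnt:8 = 47 → 0x2f << 0 → word 0xc3e9262f
word = 0xc3e9262f → big-endian bytes:
  [0]=0xc3  [1]=0xe9  [2]=0x26  [3]=0x2f

c3 e9 26 2f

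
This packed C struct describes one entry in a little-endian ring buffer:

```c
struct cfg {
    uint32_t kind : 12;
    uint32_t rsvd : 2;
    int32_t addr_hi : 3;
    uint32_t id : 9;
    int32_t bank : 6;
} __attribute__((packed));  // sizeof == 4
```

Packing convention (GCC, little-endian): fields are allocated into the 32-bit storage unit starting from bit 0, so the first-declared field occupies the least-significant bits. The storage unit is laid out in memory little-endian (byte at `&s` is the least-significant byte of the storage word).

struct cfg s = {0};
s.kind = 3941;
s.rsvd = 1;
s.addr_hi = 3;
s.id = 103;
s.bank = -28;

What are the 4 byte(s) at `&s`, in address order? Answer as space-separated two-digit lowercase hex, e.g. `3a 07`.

[0+:12] kind=3941 & 0xfff = 0xf65; word=0x00000f65
[12+:2] rsvd=1 & 0x3 = 0x1; word=0x00001f65
[14+:3] addr_hi=3 & 0x7 = 0x3; word=0x0000df65
[17+:9] id=103 & 0x1ff = 0x67; word=0x00cedf65
[26+:6] bank=-28 & 0x3f = 0x24; word=0x90cedf65
word = 0x90cedf65 → little-endian bytes:
  [0]=0x65  [1]=0xdf  [2]=0xce  [3]=0x90

65 df ce 90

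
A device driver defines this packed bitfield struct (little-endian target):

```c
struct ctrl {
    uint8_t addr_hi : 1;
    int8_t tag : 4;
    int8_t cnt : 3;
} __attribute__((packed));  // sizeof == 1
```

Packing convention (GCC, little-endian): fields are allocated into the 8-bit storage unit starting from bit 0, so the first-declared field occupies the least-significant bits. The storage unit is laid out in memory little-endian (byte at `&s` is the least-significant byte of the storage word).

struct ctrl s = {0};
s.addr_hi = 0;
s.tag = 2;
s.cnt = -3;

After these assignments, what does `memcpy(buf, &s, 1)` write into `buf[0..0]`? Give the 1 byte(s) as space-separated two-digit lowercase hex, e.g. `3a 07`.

a4

addr_hi (1b) val=0 bits=0x0 at bit 0: 0x00
tag (4b) val=2 bits=0x2 at bit 1: 0x04
cnt (3b) val=-3 bits=0x5 at bit 5: 0xa4
word = 0xa4 → little-endian bytes:
  [0]=0xa4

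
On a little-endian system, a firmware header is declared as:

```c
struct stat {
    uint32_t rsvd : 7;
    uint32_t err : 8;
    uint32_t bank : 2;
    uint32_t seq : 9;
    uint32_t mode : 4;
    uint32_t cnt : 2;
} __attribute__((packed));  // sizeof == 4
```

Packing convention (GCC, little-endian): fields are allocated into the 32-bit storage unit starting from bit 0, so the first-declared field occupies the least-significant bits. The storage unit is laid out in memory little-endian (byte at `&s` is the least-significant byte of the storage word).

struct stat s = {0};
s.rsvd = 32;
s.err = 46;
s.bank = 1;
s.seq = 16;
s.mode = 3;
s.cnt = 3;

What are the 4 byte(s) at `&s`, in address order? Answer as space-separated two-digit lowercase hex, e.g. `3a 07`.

[0+:7] rsvd=32 & 0x7f = 0x20; word=0x00000020
[7+:8] err=46 & 0xff = 0x2e; word=0x00001720
[15+:2] bank=1 & 0x3 = 0x1; word=0x00009720
[17+:9] seq=16 & 0x1ff = 0x10; word=0x00209720
[26+:4] mode=3 & 0xf = 0x3; word=0x0c209720
[30+:2] cnt=3 & 0x3 = 0x3; word=0xcc209720
word = 0xcc209720 → little-endian bytes:
  [0]=0x20  [1]=0x97  [2]=0x20  [3]=0xcc

20 97 20 cc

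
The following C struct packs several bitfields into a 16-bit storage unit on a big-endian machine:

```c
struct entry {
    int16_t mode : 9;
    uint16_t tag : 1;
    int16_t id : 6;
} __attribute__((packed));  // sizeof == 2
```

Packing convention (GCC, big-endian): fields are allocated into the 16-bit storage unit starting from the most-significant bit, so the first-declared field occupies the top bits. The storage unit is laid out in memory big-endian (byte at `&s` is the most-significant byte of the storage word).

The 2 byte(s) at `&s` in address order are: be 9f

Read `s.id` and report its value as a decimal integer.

[0]=0xbe [1]=0x9f (big-endian) → word 0xbe9f
mode [7+:9] = (word>>7) & 0x1ff = 381
tag [6+:1] = (word>>6) & 0x1 = 0
id [0+:6] = (word>>0) & 0x3f = 31  ←
id signed 6b, MSB=0: value = 31

31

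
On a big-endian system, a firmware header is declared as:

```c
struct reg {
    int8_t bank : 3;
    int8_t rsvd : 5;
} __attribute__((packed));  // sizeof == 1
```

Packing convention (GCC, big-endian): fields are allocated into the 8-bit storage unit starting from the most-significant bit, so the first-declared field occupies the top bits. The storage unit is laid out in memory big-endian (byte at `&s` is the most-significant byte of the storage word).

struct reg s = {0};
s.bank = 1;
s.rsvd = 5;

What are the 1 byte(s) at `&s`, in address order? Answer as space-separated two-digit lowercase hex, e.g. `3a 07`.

25

[5+:3] bank=1 & 0x7 = 0x1; word=0x20
[0+:5] rsvd=5 & 0x1f = 0x5; word=0x25
word = 0x25 → big-endian bytes:
  [0]=0x25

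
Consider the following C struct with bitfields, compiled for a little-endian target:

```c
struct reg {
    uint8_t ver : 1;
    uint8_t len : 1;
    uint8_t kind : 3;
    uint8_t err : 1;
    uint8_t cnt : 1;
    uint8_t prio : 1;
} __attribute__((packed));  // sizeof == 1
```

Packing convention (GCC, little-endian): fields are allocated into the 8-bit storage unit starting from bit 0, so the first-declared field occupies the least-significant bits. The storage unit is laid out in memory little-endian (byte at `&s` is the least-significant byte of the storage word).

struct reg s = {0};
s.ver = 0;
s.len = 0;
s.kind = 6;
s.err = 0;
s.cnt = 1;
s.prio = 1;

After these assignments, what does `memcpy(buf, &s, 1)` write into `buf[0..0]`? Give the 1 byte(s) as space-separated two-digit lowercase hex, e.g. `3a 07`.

[0+:1] ver=0 & 0x1 = 0x0; word=0x00
[1+:1] len=0 & 0x1 = 0x0; word=0x00
[2+:3] kind=6 & 0x7 = 0x6; word=0x18
[5+:1] err=0 & 0x1 = 0x0; word=0x18
[6+:1] cnt=1 & 0x1 = 0x1; word=0x58
[7+:1] prio=1 & 0x1 = 0x1; word=0xd8
word = 0xd8 → little-endian bytes:
  [0]=0xd8

d8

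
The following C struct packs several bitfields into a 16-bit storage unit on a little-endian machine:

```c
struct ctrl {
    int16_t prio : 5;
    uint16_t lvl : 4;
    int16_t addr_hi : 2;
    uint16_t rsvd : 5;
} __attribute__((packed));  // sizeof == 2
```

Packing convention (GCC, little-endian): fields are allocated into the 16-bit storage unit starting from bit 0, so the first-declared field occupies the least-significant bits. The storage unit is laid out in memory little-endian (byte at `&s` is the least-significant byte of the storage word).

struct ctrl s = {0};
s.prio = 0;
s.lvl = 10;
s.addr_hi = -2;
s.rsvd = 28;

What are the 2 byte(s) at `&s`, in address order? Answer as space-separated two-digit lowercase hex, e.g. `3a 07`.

prio (5b) val=0 bits=0x0 at bit 0: 0x0000
lvl (4b) val=10 bits=0xa at bit 5: 0x0140
addr_hi (2b) val=-2 bits=0x2 at bit 9: 0x0540
rsvd (5b) val=28 bits=0x1c at bit 11: 0xe540
word = 0xe540 → little-endian bytes:
  [0]=0x40  [1]=0xe5

40 e5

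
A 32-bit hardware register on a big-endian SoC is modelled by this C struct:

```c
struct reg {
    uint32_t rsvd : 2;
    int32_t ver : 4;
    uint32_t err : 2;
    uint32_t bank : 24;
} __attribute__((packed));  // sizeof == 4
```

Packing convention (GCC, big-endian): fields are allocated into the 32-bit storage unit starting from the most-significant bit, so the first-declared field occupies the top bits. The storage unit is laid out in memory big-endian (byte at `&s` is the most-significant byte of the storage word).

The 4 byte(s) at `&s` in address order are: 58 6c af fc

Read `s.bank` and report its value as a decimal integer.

7122940

[0]=0x58 [1]=0x6c [2]=0xaf [3]=0xfc (big-endian) → word 0x586caffc
rsvd:2 @ bit 30 → (0x586caffc>>30)&0x3 = 0x1
ver:4 @ bit 26 → (0x586caffc>>26)&0xf = 0x6
err:2 @ bit 24 → (0x586caffc>>24)&0x3 = 0x0
bank:24 @ bit 0 → (0x586caffc>>0)&0xffffff = 0x6caffc  ←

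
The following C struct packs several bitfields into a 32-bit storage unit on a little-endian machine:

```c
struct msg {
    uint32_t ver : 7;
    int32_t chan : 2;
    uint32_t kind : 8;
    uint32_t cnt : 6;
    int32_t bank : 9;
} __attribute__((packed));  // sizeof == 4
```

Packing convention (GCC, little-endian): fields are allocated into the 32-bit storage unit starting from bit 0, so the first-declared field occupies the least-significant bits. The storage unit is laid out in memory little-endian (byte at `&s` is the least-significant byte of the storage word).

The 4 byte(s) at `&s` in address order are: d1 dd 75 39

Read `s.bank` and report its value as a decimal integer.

114

[0]=0xd1 [1]=0xdd [2]=0x75 [3]=0x39 (little-endian) → word 0x3975ddd1
ver [0+:7] = (word>>0) & 0x7f = 81
chan [7+:2] = (word>>7) & 0x3 = 3
kind [9+:8] = (word>>9) & 0xff = 238
cnt [17+:6] = (word>>17) & 0x3f = 58
bank [23+:9] = (word>>23) & 0x1ff = 114  ←
bank signed 9b, MSB=0: value = 114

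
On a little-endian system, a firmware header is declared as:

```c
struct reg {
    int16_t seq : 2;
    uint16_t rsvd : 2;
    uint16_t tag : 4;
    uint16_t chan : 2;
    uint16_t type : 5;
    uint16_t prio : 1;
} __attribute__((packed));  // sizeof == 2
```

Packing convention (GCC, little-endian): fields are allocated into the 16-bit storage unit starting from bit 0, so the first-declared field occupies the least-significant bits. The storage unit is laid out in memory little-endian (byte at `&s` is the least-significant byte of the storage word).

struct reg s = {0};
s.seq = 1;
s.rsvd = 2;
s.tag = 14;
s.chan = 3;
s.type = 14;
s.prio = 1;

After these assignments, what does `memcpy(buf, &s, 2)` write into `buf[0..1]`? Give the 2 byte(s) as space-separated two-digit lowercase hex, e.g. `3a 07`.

[0+:2] seq=1 & 0x3 = 0x1; word=0x0001
[2+:2] rsvd=2 & 0x3 = 0x2; word=0x0009
[4+:4] tag=14 & 0xf = 0xe; word=0x00e9
[8+:2] chan=3 & 0x3 = 0x3; word=0x03e9
[10+:5] type=14 & 0x1f = 0xe; word=0x3be9
[15+:1] prio=1 & 0x1 = 0x1; word=0xbbe9
word = 0xbbe9 → little-endian bytes:
  [0]=0xe9  [1]=0xbb

e9 bb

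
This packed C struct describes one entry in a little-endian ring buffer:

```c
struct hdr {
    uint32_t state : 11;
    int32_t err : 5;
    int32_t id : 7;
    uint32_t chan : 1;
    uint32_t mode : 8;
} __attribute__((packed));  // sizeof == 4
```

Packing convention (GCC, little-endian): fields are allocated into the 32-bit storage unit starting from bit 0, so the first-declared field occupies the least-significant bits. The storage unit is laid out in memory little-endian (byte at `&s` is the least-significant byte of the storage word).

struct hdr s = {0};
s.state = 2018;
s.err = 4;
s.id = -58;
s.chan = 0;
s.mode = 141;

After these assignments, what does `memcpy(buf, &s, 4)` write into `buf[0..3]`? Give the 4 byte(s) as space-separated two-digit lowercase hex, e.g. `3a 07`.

state:11 = 2018 → 0x7e2 << 0 → word 0x000007e2
err:5 = 4 → 0x4 << 11 → word 0x000027e2
id:7 = -58 → 0x46 << 16 → word 0x004627e2
chan:1 = 0 → 0x0 << 23 → word 0x004627e2
mode:8 = 141 → 0x8d << 24 → word 0x8d4627e2
word = 0x8d4627e2 → little-endian bytes:
  [0]=0xe2  [1]=0x27  [2]=0x46  [3]=0x8d

e2 27 46 8d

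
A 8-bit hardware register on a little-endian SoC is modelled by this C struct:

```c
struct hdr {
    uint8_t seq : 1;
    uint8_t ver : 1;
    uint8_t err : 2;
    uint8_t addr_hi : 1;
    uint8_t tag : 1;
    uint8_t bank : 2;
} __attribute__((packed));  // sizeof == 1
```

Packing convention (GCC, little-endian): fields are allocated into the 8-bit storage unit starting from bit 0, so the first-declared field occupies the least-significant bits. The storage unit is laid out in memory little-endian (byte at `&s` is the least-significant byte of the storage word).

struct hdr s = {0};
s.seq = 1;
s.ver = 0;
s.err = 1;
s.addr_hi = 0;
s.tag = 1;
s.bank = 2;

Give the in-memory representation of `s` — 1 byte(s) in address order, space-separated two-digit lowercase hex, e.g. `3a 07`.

seq (1b) val=1 bits=0x1 at bit 0: 0x01
ver (1b) val=0 bits=0x0 at bit 1: 0x01
err (2b) val=1 bits=0x1 at bit 2: 0x05
addr_hi (1b) val=0 bits=0x0 at bit 4: 0x05
tag (1b) val=1 bits=0x1 at bit 5: 0x25
bank (2b) val=2 bits=0x2 at bit 6: 0xa5
word = 0xa5 → little-endian bytes:
  [0]=0xa5

a5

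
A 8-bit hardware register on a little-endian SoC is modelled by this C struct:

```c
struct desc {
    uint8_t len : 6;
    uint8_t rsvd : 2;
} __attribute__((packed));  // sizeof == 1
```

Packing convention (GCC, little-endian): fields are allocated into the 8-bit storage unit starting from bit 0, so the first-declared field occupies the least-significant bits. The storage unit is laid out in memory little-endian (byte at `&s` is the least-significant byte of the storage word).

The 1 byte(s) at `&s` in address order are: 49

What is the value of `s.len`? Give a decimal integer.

[0]=0x49 (little-endian) → word 0x49
len:6 @ bit 0 → (0x49>>0)&0x3f = 0x9  ←
rsvd:2 @ bit 6 → (0x49>>6)&0x3 = 0x1

9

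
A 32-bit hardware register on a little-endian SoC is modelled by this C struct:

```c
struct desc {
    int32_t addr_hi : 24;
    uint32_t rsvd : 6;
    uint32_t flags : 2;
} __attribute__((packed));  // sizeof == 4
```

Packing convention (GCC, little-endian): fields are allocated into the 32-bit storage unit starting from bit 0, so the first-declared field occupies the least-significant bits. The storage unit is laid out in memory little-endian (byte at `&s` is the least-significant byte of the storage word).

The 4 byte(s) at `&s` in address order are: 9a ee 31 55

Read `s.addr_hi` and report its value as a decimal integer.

[0]=0x9a [1]=0xee [2]=0x31 [3]=0x55 (little-endian) → word 0x5531ee9a
addr_hi:24 @ bit 0 → (0x5531ee9a>>0)&0xffffff = 0x31ee9a  ←
rsvd:6 @ bit 24 → (0x5531ee9a>>24)&0x3f = 0x15
flags:2 @ bit 30 → (0x5531ee9a>>30)&0x3 = 0x1
addr_hi signed 24b, MSB=0: value = 3272346

3272346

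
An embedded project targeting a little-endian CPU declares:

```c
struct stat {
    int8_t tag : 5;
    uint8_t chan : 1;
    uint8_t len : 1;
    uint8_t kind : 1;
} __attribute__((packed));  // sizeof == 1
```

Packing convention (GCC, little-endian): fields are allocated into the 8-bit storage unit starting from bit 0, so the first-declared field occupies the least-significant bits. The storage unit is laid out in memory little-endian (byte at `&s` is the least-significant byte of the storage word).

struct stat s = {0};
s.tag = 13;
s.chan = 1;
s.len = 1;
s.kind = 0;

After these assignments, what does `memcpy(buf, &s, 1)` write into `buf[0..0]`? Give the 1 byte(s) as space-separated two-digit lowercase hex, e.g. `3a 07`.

tag (5b) val=13 bits=0xd at bit 0: 0x0d
chan (1b) val=1 bits=0x1 at bit 5: 0x2d
len (1b) val=1 bits=0x1 at bit 6: 0x6d
kind (1b) val=0 bits=0x0 at bit 7: 0x6d
word = 0x6d → little-endian bytes:
  [0]=0x6d

6d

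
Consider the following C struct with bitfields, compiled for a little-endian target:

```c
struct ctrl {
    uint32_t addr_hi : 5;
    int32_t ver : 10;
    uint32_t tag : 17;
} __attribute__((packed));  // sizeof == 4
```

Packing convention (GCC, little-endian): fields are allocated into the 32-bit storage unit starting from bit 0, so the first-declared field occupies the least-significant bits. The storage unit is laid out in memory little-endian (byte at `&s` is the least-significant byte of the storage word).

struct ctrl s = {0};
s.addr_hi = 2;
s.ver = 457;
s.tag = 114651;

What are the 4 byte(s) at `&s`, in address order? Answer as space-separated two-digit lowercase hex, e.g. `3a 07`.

addr_hi (5b) val=2 bits=0x2 at bit 0: 0x00000002
ver (10b) val=457 bits=0x1c9 at bit 5: 0x00003922
tag (17b) val=114651 bits=0x1bfdb at bit 15: 0xdfedb922
word = 0xdfedb922 → little-endian bytes:
  [0]=0x22  [1]=0xb9  [2]=0xed  [3]=0xdf

22 b9 ed df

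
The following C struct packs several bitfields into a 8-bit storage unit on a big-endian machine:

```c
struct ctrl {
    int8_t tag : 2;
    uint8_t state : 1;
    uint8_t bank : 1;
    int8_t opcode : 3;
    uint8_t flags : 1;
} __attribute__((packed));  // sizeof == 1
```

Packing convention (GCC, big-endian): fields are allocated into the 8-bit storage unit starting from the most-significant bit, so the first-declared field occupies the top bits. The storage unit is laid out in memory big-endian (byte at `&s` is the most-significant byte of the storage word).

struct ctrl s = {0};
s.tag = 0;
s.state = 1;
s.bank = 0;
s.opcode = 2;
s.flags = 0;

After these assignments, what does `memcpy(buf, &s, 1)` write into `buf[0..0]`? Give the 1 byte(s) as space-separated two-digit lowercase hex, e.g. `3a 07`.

24

[6+:2] tag=0 & 0x3 = 0x0; word=0x00
[5+:1] state=1 & 0x1 = 0x1; word=0x20
[4+:1] bank=0 & 0x1 = 0x0; word=0x20
[1+:3] opcode=2 & 0x7 = 0x2; word=0x24
[0+:1] flags=0 & 0x1 = 0x0; word=0x24
word = 0x24 → big-endian bytes:
  [0]=0x24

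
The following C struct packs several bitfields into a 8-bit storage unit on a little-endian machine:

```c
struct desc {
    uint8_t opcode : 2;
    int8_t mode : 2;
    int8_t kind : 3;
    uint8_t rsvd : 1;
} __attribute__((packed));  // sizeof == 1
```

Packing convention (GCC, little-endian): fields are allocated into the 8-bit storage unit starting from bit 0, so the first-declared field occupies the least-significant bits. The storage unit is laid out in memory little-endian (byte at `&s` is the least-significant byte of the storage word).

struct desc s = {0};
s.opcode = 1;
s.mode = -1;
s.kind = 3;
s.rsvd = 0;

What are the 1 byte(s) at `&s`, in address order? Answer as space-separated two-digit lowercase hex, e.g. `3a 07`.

3d

opcode:2 = 1 → 0x1 << 0 → word 0x01
mode:2 = -1 → 0x3 << 2 → word 0x0d
kind:3 = 3 → 0x3 << 4 → word 0x3d
rsvd:1 = 0 → 0x0 << 7 → word 0x3d
word = 0x3d → little-endian bytes:
  [0]=0x3d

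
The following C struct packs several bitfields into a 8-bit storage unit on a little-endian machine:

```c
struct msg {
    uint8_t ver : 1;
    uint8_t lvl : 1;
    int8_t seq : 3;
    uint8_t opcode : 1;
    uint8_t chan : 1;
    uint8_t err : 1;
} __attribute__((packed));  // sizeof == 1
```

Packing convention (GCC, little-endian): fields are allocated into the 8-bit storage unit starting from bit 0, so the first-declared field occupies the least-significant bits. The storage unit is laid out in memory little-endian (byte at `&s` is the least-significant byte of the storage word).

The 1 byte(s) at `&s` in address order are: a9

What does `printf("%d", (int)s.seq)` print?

[0]=0xa9 (little-endian) → word 0xa9
ver [0+:1] = (word>>0) & 0x1 = 1
lvl [1+:1] = (word>>1) & 0x1 = 0
seq [2+:3] = (word>>2) & 0x7 = 2  ←
opcode [5+:1] = (word>>5) & 0x1 = 1
chan [6+:1] = (word>>6) & 0x1 = 0
err [7+:1] = (word>>7) & 0x1 = 1
seq signed 3b, MSB=0: value = 2

2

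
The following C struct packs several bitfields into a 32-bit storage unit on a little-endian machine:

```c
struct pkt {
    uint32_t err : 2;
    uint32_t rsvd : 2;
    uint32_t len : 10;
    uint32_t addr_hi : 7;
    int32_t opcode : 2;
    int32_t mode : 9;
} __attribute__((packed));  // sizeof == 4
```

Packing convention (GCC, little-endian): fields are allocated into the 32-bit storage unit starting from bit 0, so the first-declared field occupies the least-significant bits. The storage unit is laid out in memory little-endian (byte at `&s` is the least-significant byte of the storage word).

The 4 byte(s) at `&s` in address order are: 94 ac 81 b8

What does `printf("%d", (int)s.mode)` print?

[0]=0x94 [1]=0xac [2]=0x81 [3]=0xb8 (little-endian) → word 0xb881ac94
err:2 @ bit 0 → (0xb881ac94>>0)&0x3 = 0x0
rsvd:2 @ bit 2 → (0xb881ac94>>2)&0x3 = 0x1
len:10 @ bit 4 → (0xb881ac94>>4)&0x3ff = 0x2c9
addr_hi:7 @ bit 14 → (0xb881ac94>>14)&0x7f = 0x6
opcode:2 @ bit 21 → (0xb881ac94>>21)&0x3 = 0x0
mode:9 @ bit 23 → (0xb881ac94>>23)&0x1ff = 0x171  ←
mode signed 9b, MSB=1: 369 - 512 = -143

-143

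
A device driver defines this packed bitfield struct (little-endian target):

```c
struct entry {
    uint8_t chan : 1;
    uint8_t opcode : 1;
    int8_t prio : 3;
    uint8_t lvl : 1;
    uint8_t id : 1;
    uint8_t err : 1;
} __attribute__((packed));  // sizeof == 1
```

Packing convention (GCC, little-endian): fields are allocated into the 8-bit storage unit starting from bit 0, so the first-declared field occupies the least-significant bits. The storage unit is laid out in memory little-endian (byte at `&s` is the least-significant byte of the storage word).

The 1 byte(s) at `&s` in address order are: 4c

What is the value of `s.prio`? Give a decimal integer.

3

[0]=0x4c (little-endian) → word 0x4c
chan [0+:1] = (word>>0) & 0x1 = 0
opcode [1+:1] = (word>>1) & 0x1 = 0
prio [2+:3] = (word>>2) & 0x7 = 3  ←
lvl [5+:1] = (word>>5) & 0x1 = 0
id [6+:1] = (word>>6) & 0x1 = 1
err [7+:1] = (word>>7) & 0x1 = 0
prio signed 3b, MSB=0: value = 3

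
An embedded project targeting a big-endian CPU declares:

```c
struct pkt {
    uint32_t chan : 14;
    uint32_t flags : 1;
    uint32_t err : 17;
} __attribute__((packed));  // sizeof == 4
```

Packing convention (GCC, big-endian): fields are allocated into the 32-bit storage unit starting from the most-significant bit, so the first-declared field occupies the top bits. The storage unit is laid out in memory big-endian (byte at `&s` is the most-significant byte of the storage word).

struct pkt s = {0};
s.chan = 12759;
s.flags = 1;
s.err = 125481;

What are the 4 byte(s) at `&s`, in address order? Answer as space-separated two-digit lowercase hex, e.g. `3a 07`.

chan:14 = 12759 → 0x31d7 << 18 → word 0xc75c0000
flags:1 = 1 → 0x1 << 17 → word 0xc75e0000
err:17 = 125481 → 0x1ea29 << 0 → word 0xc75fea29
word = 0xc75fea29 → big-endian bytes:
  [0]=0xc7  [1]=0x5f  [2]=0xea  [3]=0x29

c7 5f ea 29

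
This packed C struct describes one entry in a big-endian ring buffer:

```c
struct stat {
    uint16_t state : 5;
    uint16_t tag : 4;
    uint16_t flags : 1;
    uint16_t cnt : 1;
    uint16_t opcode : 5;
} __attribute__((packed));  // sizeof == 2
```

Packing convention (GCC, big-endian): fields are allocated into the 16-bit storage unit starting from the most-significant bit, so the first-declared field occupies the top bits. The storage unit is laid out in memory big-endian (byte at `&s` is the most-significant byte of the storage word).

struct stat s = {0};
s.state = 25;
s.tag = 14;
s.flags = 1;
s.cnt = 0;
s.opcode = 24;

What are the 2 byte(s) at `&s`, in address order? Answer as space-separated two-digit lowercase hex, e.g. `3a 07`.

[11+:5] state=25 & 0x1f = 0x19; word=0xc800
[7+:4] tag=14 & 0xf = 0xe; word=0xcf00
[6+:1] flags=1 & 0x1 = 0x1; word=0xcf40
[5+:1] cnt=0 & 0x1 = 0x0; word=0xcf40
[0+:5] opcode=24 & 0x1f = 0x18; word=0xcf58
word = 0xcf58 → big-endian bytes:
  [0]=0xcf  [1]=0x58

cf 58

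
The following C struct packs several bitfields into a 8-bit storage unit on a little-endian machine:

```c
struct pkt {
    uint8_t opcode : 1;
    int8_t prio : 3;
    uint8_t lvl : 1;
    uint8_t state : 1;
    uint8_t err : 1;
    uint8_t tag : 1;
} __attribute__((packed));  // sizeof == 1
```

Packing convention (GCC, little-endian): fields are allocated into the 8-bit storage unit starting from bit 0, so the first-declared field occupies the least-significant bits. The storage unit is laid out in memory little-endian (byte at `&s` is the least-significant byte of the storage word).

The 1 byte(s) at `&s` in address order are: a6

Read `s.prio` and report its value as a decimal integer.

[0]=0xa6 (little-endian) → word 0xa6
opcode [0+:1] = (word>>0) & 0x1 = 0
prio [1+:3] = (word>>1) & 0x7 = 3  ←
lvl [4+:1] = (word>>4) & 0x1 = 0
state [5+:1] = (word>>5) & 0x1 = 1
err [6+:1] = (word>>6) & 0x1 = 0
tag [7+:1] = (word>>7) & 0x1 = 1
prio signed 3b, MSB=0: value = 3

3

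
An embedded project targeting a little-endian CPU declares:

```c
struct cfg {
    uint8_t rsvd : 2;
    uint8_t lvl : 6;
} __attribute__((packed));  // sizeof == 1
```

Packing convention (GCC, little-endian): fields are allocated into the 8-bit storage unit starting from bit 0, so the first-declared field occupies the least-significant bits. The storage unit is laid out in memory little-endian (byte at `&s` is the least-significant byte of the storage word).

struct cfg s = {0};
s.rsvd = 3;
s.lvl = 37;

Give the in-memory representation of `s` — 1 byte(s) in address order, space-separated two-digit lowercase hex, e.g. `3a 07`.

97

[0+:2] rsvd=3 & 0x3 = 0x3; word=0x03
[2+:6] lvl=37 & 0x3f = 0x25; word=0x97
word = 0x97 → little-endian bytes:
  [0]=0x97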